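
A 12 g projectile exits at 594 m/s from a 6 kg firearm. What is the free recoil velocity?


v_recoil = m_p * v_p / m_gun = 0.012 * 594 / 6 = 1.188 m/s

1.188 m/s


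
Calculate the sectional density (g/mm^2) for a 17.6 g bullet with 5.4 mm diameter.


SD = m/d^2 = 17.6/5.4^2 = 0.6036 g/mm^2

0.6036 g/mm^2


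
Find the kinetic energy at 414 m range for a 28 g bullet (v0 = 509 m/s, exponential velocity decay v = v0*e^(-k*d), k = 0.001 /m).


v = v0*exp(-k*d) = 509*exp(-0.001*414) = 336.449 m/s
E = 0.5*m*v^2 = 0.5*0.028*336.449^2 = 1585 J

1585 J


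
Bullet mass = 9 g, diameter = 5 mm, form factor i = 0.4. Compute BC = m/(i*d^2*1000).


BC = m/(i*d^2*1000) = 9/(0.4 * 5^2 * 1000) = 0.0009

0.0009


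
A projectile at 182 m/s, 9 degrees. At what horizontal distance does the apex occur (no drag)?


R = v0^2*sin(2*theta)/g = 182^2*sin(2*9°)/9.81 = 1043.41 m
apex_dist = R/2 = 1043.41/2 = 521.7 m

521.7 m


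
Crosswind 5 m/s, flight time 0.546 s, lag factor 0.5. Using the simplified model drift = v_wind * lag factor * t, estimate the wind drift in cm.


drift = v_wind * lag * t = 5 * 0.5 * 0.546 = 1.365 m ≈ 136.5 cm

136.5 cm


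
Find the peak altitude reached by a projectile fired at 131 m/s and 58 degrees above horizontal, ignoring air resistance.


H = (v0*sin(theta))^2 / (2g) = (131*sin(58°))^2 / (2*9.81) = 629 m

629 m


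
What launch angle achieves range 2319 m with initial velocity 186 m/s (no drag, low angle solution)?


sin(2*theta) = R*g/v0^2 = 2319*9.81/186^2 = 0.657573, theta = arcsin(0.657573)/2 = 20.56°

20.56 degrees


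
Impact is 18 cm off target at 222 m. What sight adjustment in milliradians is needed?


1 mrad subtends 1 cm per 10 m of range, so adj = error_cm / (dist_m / 10) = 18 / (222/10) = 0.8108 mrad

0.8108 mrad


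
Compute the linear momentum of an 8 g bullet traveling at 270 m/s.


p = m*v = 0.008*270 = 2.16 kg·m/s

2.16 kg·m/s


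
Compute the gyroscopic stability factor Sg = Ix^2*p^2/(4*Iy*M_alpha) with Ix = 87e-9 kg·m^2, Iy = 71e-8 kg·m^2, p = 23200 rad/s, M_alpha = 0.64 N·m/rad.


Sg = Ix^2 * p^2 / (4 * Iy * M_alpha) = (87e-9)^2 * 23200^2 / (4 * 71e-8 * 0.64) = 2.241

2.241


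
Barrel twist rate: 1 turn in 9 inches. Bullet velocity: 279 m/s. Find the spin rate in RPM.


twist_m = 9*0.0254 = 0.2286 m
spin = v/twist = 279/0.2286 = 1220.472 rev/s
RPM = spin*60 = 1220.472*60 ≈ 73228 RPM

73228 RPM


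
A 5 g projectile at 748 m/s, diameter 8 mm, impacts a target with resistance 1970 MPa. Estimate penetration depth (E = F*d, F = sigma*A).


A = pi*(d/2)^2 = pi*(8/2)^2 = 50.2655 mm^2
E = 0.5*m*v^2 = 0.5*0.005*748^2 = 1398.76 J
depth = E/(sigma*A) = 1398.76 J / (1970 MPa * 50.2655 mm^2) = 1398.76/(1970 * 50.2655) m = 0.0141256 m ≈ 14.13 mm

14.13 mm


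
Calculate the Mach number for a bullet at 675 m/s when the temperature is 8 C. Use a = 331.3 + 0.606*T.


a = 331.3 + 0.606*(8) = 336.148 m/s
M = v/a = 675/336.148 = 2.008

2.008


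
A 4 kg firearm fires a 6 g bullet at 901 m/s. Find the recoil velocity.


v_recoil = m_p * v_p / m_gun = 0.006 * 901 / 4 = 1.351 m/s

1.351 m/s


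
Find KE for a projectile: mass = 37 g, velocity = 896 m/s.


E = 0.5*m*v^2 = 0.5*0.037*896^2 = 14852 J

14852 J


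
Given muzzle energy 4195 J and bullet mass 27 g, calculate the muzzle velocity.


v = sqrt(2*E/m) = sqrt(2*4195/0.027) = 557.4 m/s

557.4 m/s


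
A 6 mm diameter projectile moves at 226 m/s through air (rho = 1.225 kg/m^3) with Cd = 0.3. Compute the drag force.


A = pi*(d/2)^2 = pi*(6/2000)^2 = 2.82743e-05 m^2
Fd = 0.5*Cd*rho*A*v^2 = 0.5*0.3*1.225*2.82743e-05*226^2 = 0.2654 N

0.2654 N


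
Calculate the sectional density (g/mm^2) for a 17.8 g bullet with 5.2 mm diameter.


SD = m/d^2 = 17.8/5.2^2 = 0.6583 g/mm^2

0.6583 g/mm^2


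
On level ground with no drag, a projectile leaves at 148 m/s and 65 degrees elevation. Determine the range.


R = v0^2 * sin(2*theta) / g = 148^2 * sin(2*65°) / 9.81 = 1710 m

1710 m


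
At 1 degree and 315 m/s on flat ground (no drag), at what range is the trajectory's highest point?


R = v0^2*sin(2*theta)/g = 315^2*sin(2*1°)/9.81 = 352.997 m
apex_dist = R/2 = 352.997/2 = 176.5 m

176.5 m


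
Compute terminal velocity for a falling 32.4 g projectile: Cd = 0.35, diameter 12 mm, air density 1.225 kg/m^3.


A = pi*(d/2)^2 = pi*(12/2000)^2 = 1.13097e-04 m^2
vt = sqrt(2mg/(Cd*rho*A)) = sqrt(2*0.0324*9.81/(0.35 * 1.225 * 1.13097e-04)) = 114.5 m/s

114.5 m/s


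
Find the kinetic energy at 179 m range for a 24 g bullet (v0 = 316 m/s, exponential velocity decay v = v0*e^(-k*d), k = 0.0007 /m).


v = v0*exp(-k*d) = 316*exp(-0.0007*179) = 278.785 m/s
E = 0.5*m*v^2 = 0.5*0.024*278.785^2 = 932.7 J

932.7 J


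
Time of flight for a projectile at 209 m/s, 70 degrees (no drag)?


T = 2*v0*sin(theta)/g = 2*209*sin(70°)/9.81 = 40.04 s

40.04 s


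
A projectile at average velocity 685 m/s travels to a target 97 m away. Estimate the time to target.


t = d/v = 97/685 = 0.1416 s

0.1416 s


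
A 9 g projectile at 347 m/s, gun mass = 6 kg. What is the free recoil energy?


v_r = m_p*v_p/m_gun = 0.009*347/6 = 0.5205 m/s, E_r = 0.5*m_gun*v_r^2 = 0.5*6*0.5205^2 = 0.8128 J

0.8128 J


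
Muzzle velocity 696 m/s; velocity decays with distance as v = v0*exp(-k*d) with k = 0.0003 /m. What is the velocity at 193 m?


v = v0*exp(-k*d) = 696*exp(-0.0003*193) = 656.8 m/s

656.8 m/s


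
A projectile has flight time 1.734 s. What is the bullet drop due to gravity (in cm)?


drop = 0.5*g*t^2 = 0.5*9.81*1.734^2 = 14.7481 m ≈ 1475 cm

1475 cm


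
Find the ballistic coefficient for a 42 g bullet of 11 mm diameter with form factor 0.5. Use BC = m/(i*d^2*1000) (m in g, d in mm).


BC = m/(i*d^2*1000) = 42/(0.5 * 11^2 * 1000) = 0.0006942

0.0006942


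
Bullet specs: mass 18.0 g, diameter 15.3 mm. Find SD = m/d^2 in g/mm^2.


SD = m/d^2 = 18.0/15.3^2 = 0.07689 g/mm^2

0.07689 g/mm^2


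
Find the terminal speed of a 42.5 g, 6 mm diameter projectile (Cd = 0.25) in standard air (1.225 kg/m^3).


A = pi*(d/2)^2 = pi*(6/2000)^2 = 2.82743e-05 m^2
vt = sqrt(2mg/(Cd*rho*A)) = sqrt(2*0.0425*9.81/(0.25 * 1.225 * 2.82743e-05)) = 310.3 m/s

310.3 m/s


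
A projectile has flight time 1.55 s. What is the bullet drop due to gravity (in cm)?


drop = 0.5*g*t^2 = 0.5*9.81*1.55^2 = 11.7843 m ≈ 1178 cm

1178 cm


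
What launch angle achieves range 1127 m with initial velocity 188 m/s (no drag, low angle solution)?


sin(2*theta) = R*g/v0^2 = 1127*9.81/188^2 = 0.312808, theta = arcsin(0.312808)/2 = 9.114°

9.114 degrees


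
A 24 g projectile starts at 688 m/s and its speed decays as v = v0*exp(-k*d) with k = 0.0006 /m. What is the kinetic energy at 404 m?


v = v0*exp(-k*d) = 688*exp(-0.0006*404) = 539.903 m/s
E = 0.5*m*v^2 = 0.5*0.024*539.903^2 = 3498 J

3498 J


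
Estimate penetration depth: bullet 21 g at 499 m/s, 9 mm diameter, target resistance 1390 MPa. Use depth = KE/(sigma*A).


A = pi*(d/2)^2 = pi*(9/2)^2 = 63.6173 mm^2
E = 0.5*m*v^2 = 0.5*0.021*499^2 = 2614.51 J
depth = E/(sigma*A) = 2614.51 J / (1390 MPa * 63.6173 mm^2) = 2614.51/(1390 * 63.6173) m = 0.0295666 m ≈ 29.57 mm

29.57 mm


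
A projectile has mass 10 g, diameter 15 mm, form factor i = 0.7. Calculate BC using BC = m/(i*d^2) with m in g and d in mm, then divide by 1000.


BC = m/(i*d^2*1000) = 10/(0.7 * 15^2 * 1000) = 6.349e-05

6.349e-05


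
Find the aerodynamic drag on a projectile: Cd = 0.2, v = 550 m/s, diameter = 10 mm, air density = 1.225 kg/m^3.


A = pi*(d/2)^2 = pi*(10/2000)^2 = 7.85398e-05 m^2
Fd = 0.5*Cd*rho*A*v^2 = 0.5*0.2*1.225*7.85398e-05*550^2 = 2.91 N

2.91 N


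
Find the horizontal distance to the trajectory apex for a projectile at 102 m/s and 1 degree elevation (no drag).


R = v0^2*sin(2*theta)/g = 102^2*sin(2*1°)/9.81 = 37.0127 m
apex_dist = R/2 = 37.0127/2 = 18.51 m

18.51 m


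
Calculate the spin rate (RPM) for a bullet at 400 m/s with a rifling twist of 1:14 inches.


twist_m = 14*0.0254 = 0.3556 m
spin = v/twist = 400/0.3556 = 1124.859 rev/s
RPM = spin*60 = 1124.859*60 ≈ 67492 RPM

67492 RPM


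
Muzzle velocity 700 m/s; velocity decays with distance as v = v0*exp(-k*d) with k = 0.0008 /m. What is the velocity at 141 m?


v = v0*exp(-k*d) = 700*exp(-0.0008*141) = 625.3 m/s

625.3 m/s


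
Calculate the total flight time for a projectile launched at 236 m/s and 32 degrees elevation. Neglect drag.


T = 2*v0*sin(theta)/g = 2*236*sin(32°)/9.81 = 25.5 s

25.5 s


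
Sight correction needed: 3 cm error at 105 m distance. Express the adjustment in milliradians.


1 mrad subtends 1 cm per 10 m of range, so adj = error_cm / (dist_m / 10) = 3 / (105/10) = 0.2857 mrad

0.2857 mrad


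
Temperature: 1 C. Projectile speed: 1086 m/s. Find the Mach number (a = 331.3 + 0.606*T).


a = 331.3 + 0.606*(1) = 331.906 m/s
M = v/a = 1086/331.906 = 3.272

3.272


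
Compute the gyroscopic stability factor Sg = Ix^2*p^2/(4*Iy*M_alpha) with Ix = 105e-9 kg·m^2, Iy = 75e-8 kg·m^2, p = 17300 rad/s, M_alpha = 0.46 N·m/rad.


Sg = Ix^2 * p^2 / (4 * Iy * M_alpha) = (105e-9)^2 * 17300^2 / (4 * 75e-8 * 0.46) = 2.391

2.391


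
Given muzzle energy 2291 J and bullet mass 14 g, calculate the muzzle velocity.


v = sqrt(2*E/m) = sqrt(2*2291/0.014) = 572.1 m/s

572.1 m/s


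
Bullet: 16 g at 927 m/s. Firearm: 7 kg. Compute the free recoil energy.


v_r = m_p*v_p/m_gun = 0.016*927/7 = 2.11886 m/s, E_r = 0.5*m_gun*v_r^2 = 0.5*7*2.11886^2 = 15.71 J

15.71 J


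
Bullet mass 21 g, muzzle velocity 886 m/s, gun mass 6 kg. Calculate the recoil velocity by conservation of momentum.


v_recoil = m_p * v_p / m_gun = 0.021 * 886 / 6 = 3.101 m/s

3.101 m/s


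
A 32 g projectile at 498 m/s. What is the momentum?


p = m*v = 0.032*498 = 15.94 kg·m/s

15.94 kg·m/s


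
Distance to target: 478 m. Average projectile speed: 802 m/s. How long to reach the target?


t = d/v = 478/802 = 0.596 s

0.596 s


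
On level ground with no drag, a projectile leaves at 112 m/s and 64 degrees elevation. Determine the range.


R = v0^2 * sin(2*theta) / g = 112^2 * sin(2*64°) / 9.81 = 1008 m

1008 m


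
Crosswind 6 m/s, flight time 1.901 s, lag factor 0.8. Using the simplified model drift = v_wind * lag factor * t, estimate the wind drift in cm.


drift = v_wind * lag * t = 6 * 0.8 * 1.901 = 9.1248 m ≈ 912.5 cm

912.5 cm


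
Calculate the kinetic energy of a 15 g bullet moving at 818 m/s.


E = 0.5*m*v^2 = 0.5*0.015*818^2 = 5018 J

5018 J


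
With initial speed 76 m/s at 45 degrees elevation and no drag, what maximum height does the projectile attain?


H = (v0*sin(theta))^2 / (2g) = (76*sin(45°))^2 / (2*9.81) = 147.2 m

147.2 m


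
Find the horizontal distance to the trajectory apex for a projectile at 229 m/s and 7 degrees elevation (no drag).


R = v0^2*sin(2*theta)/g = 229^2*sin(2*7°)/9.81 = 1293.23 m
apex_dist = R/2 = 1293.23/2 = 646.6 m

646.6 m


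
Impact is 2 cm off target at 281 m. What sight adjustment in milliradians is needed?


1 mrad subtends 1 cm per 10 m of range, so adj = error_cm / (dist_m / 10) = 2 / (281/10) = 0.07117 mrad

0.07117 mrad


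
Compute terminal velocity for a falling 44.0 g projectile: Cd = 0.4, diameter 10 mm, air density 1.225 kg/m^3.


A = pi*(d/2)^2 = pi*(10/2000)^2 = 7.85398e-05 m^2
vt = sqrt(2mg/(Cd*rho*A)) = sqrt(2*0.044*9.81/(0.4 * 1.225 * 7.85398e-05)) = 149.8 m/s

149.8 m/s


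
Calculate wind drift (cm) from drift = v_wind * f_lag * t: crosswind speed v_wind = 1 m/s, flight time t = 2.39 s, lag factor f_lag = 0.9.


drift = v_wind * lag * t = 1 * 0.9 * 2.39 = 2.151 m ≈ 215.1 cm

215.1 cm


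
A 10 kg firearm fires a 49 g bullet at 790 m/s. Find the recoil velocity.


v_recoil = m_p * v_p / m_gun = 0.049 * 790 / 10 = 3.871 m/s

3.871 m/s


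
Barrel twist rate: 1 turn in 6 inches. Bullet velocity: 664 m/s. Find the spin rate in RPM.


twist_m = 6*0.0254 = 0.1524 m
spin = v/twist = 664/0.1524 = 4356.955 rev/s
RPM = spin*60 = 4356.955*60 ≈ 261417 RPM

261417 RPM


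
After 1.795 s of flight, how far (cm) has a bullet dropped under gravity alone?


drop = 0.5*g*t^2 = 0.5*9.81*1.795^2 = 15.804 m ≈ 1580 cm

1580 cm


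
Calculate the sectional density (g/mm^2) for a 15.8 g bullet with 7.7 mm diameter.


SD = m/d^2 = 15.8/7.7^2 = 0.2665 g/mm^2

0.2665 g/mm^2


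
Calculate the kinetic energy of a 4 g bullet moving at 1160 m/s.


E = 0.5*m*v^2 = 0.5*0.004*1160^2 = 2691 J

2691 J


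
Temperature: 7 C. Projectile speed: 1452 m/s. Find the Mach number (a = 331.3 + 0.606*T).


a = 331.3 + 0.606*(7) = 335.542 m/s
M = v/a = 1452/335.542 = 4.327

4.327


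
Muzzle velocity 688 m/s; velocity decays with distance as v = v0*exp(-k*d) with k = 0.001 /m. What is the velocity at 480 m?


v = v0*exp(-k*d) = 688*exp(-0.001*480) = 425.7 m/s

425.7 m/s


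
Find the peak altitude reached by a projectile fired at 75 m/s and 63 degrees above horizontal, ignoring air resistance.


H = (v0*sin(theta))^2 / (2g) = (75*sin(63°))^2 / (2*9.81) = 227.6 m

227.6 m


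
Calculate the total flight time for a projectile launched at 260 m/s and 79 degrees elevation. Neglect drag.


T = 2*v0*sin(theta)/g = 2*260*sin(79°)/9.81 = 52.03 s

52.03 s


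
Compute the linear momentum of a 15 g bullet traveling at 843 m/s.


p = m*v = 0.015*843 = 12.64 kg·m/s

12.64 kg·m/s


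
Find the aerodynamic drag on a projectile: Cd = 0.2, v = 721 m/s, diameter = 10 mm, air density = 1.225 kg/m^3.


A = pi*(d/2)^2 = pi*(10/2000)^2 = 7.85398e-05 m^2
Fd = 0.5*Cd*rho*A*v^2 = 0.5*0.2*1.225*7.85398e-05*721^2 = 5.001 N

5.001 N


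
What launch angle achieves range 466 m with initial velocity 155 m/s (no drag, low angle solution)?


sin(2*theta) = R*g/v0^2 = 466*9.81/155^2 = 0.190279, theta = arcsin(0.190279)/2 = 5.485°

5.485 degrees


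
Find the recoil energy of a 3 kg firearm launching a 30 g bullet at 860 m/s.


v_r = m_p*v_p/m_gun = 0.03*860/3 = 8.6 m/s, E_r = 0.5*m_gun*v_r^2 = 0.5*3*8.6^2 = 110.9 J

110.9 J


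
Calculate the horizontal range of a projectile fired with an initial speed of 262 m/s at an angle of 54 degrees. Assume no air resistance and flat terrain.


R = v0^2 * sin(2*theta) / g = 262^2 * sin(2*54°) / 9.81 = 6655 m

6655 m


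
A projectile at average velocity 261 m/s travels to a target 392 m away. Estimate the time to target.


t = d/v = 392/261 = 1.502 s

1.502 s


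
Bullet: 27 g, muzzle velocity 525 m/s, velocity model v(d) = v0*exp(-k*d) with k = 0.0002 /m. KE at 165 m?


v = v0*exp(-k*d) = 525*exp(-0.0002*165) = 507.958 m/s
E = 0.5*m*v^2 = 0.5*0.027*507.958^2 = 3483 J

3483 J


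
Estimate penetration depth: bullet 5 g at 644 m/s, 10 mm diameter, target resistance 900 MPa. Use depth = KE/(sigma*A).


A = pi*(d/2)^2 = pi*(10/2)^2 = 78.5398 mm^2
E = 0.5*m*v^2 = 0.5*0.005*644^2 = 1036.84 J
depth = E/(sigma*A) = 1036.84 J / (900 MPa * 78.5398 mm^2) = 1036.84/(900 * 78.5398) m = 0.0146683 m ≈ 14.67 mm

14.67 mm


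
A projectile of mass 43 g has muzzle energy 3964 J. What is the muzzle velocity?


v = sqrt(2*E/m) = sqrt(2*3964/0.043) = 429.4 m/s

429.4 m/s


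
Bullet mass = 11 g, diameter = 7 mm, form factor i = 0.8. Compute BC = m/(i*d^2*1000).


BC = m/(i*d^2*1000) = 11/(0.8 * 7^2 * 1000) = 0.0002806

0.0002806


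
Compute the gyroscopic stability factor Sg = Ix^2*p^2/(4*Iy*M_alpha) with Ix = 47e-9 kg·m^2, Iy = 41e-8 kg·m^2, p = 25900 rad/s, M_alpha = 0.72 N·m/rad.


Sg = Ix^2 * p^2 / (4 * Iy * M_alpha) = (47e-9)^2 * 25900^2 / (4 * 41e-8 * 0.72) = 1.255

1.255


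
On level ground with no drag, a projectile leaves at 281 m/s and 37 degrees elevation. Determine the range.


R = v0^2 * sin(2*theta) / g = 281^2 * sin(2*37°) / 9.81 = 7737 m

7737 m


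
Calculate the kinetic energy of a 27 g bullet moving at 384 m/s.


E = 0.5*m*v^2 = 0.5*0.027*384^2 = 1991 J

1991 J


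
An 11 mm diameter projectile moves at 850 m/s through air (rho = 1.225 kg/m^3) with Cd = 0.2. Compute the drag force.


A = pi*(d/2)^2 = pi*(11/2000)^2 = 9.50332e-05 m^2
Fd = 0.5*Cd*rho*A*v^2 = 0.5*0.2*1.225*9.50332e-05*850^2 = 8.411 N

8.411 N


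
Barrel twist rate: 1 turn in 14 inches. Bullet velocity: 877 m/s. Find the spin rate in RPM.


twist_m = 14*0.0254 = 0.3556 m
spin = v/twist = 877/0.3556 = 2466.254 rev/s
RPM = spin*60 = 2466.254*60 ≈ 147975 RPM

147975 RPM


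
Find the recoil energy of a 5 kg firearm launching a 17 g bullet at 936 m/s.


v_r = m_p*v_p/m_gun = 0.017*936/5 = 3.1824 m/s, E_r = 0.5*m_gun*v_r^2 = 0.5*5*3.1824^2 = 25.32 J

25.32 J


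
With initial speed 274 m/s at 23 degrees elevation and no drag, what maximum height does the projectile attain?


H = (v0*sin(theta))^2 / (2g) = (274*sin(23°))^2 / (2*9.81) = 584.2 m

584.2 m


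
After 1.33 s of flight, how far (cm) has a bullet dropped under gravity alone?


drop = 0.5*g*t^2 = 0.5*9.81*1.33^2 = 8.67645 m ≈ 867.6 cm

867.6 cm


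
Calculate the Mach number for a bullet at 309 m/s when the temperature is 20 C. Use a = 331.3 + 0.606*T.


a = 331.3 + 0.606*(20) = 343.42 m/s
M = v/a = 309/343.42 = 0.8998

0.8998


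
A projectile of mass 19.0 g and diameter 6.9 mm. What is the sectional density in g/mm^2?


SD = m/d^2 = 19.0/6.9^2 = 0.3991 g/mm^2

0.3991 g/mm^2


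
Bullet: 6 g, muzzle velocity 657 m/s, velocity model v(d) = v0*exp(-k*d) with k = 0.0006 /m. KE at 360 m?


v = v0*exp(-k*d) = 657*exp(-0.0006*360) = 529.368 m/s
E = 0.5*m*v^2 = 0.5*0.006*529.368^2 = 840.7 J

840.7 J


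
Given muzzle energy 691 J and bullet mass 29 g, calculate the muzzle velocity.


v = sqrt(2*E/m) = sqrt(2*691/0.029) = 218.3 m/s

218.3 m/s


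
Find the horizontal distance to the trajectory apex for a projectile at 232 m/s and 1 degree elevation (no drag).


R = v0^2*sin(2*theta)/g = 232^2*sin(2*1°)/9.81 = 191.481 m
apex_dist = R/2 = 191.481/2 = 95.74 m

95.74 m


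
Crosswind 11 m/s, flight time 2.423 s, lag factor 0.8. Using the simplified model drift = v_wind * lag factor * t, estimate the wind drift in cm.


drift = v_wind * lag * t = 11 * 0.8 * 2.423 = 21.3224 m ≈ 2132 cm

2132 cm


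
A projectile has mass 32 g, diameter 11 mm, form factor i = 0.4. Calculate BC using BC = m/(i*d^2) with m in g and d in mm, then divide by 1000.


BC = m/(i*d^2*1000) = 32/(0.4 * 11^2 * 1000) = 0.0006612

0.0006612


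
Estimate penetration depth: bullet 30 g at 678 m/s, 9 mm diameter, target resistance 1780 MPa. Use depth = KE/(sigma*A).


A = pi*(d/2)^2 = pi*(9/2)^2 = 63.6173 mm^2
E = 0.5*m*v^2 = 0.5*0.03*678^2 = 6895.26 J
depth = E/(sigma*A) = 6895.26 J / (1780 MPa * 63.6173 mm^2) = 6895.26/(1780 * 63.6173) m = 0.0608914 m ≈ 60.89 mm

60.89 mm


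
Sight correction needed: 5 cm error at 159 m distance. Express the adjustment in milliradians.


1 mrad subtends 1 cm per 10 m of range, so adj = error_cm / (dist_m / 10) = 5 / (159/10) = 0.3145 mrad

0.3145 mrad


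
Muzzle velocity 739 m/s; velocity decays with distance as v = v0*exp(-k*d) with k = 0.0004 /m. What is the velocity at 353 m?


v = v0*exp(-k*d) = 739*exp(-0.0004*353) = 641.7 m/s

641.7 m/s


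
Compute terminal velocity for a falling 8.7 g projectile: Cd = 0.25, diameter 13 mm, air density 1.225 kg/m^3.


A = pi*(d/2)^2 = pi*(13/2000)^2 = 1.32732e-04 m^2
vt = sqrt(2mg/(Cd*rho*A)) = sqrt(2*0.0087*9.81/(0.25 * 1.225 * 1.32732e-04)) = 64.8 m/s

64.8 m/s


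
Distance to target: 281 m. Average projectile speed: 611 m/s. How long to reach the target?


t = d/v = 281/611 = 0.4599 s

0.4599 s


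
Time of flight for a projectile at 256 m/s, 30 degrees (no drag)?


T = 2*v0*sin(theta)/g = 2*256*sin(30°)/9.81 = 26.1 s

26.1 s


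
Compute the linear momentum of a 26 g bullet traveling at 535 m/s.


p = m*v = 0.026*535 = 13.91 kg·m/s

13.91 kg·m/s


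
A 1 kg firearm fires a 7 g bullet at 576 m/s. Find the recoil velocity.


v_recoil = m_p * v_p / m_gun = 0.007 * 576 / 1 = 4.032 m/s

4.032 m/s


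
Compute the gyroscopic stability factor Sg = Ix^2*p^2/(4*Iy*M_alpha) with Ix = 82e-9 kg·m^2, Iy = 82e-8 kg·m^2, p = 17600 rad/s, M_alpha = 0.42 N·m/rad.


Sg = Ix^2 * p^2 / (4 * Iy * M_alpha) = (82e-9)^2 * 17600^2 / (4 * 82e-8 * 0.42) = 1.512

1.512


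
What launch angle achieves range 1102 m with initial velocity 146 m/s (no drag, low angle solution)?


sin(2*theta) = R*g/v0^2 = 1102*9.81/146^2 = 0.50716, theta = arcsin(0.50716)/2 = 15.24°

15.24 degrees


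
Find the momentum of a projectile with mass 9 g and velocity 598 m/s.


p = m*v = 0.009*598 = 5.382 kg·m/s

5.382 kg·m/s


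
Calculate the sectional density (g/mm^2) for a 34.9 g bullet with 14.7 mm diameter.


SD = m/d^2 = 34.9/14.7^2 = 0.1615 g/mm^2

0.1615 g/mm^2


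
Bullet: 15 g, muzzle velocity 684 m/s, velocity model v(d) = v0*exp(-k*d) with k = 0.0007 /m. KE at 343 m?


v = v0*exp(-k*d) = 684*exp(-0.0007*343) = 538 m/s
E = 0.5*m*v^2 = 0.5*0.015*538^2 = 2171 J

2171 J


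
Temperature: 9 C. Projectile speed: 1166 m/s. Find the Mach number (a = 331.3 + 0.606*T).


a = 331.3 + 0.606*(9) = 336.754 m/s
M = v/a = 1166/336.754 = 3.462

3.462


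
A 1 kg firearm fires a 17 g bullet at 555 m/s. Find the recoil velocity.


v_recoil = m_p * v_p / m_gun = 0.017 * 555 / 1 = 9.435 m/s

9.435 m/s


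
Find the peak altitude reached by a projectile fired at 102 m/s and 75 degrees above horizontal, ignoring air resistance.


H = (v0*sin(theta))^2 / (2g) = (102*sin(75°))^2 / (2*9.81) = 494.8 m

494.8 m


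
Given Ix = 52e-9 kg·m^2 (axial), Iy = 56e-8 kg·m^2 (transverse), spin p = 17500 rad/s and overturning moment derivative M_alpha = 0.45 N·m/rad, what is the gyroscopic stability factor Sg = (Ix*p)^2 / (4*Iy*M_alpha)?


Sg = Ix^2 * p^2 / (4 * Iy * M_alpha) = (52e-9)^2 * 17500^2 / (4 * 56e-8 * 0.45) = 0.8215

0.8215


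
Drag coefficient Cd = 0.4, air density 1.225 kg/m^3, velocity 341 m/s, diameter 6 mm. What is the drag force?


A = pi*(d/2)^2 = pi*(6/2000)^2 = 2.82743e-05 m^2
Fd = 0.5*Cd*rho*A*v^2 = 0.5*0.4*1.225*2.82743e-05*341^2 = 0.8055 N

0.8055 N


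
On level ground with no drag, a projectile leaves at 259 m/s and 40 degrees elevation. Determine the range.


R = v0^2 * sin(2*theta) / g = 259^2 * sin(2*40°) / 9.81 = 6734 m

6734 m


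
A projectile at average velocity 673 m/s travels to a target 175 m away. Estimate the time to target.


t = d/v = 175/673 = 0.26 s

0.26 s


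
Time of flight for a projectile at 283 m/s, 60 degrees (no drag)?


T = 2*v0*sin(theta)/g = 2*283*sin(60°)/9.81 = 49.97 s

49.97 s


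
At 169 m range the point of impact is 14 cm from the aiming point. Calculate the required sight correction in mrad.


1 mrad subtends 1 cm per 10 m of range, so adj = error_cm / (dist_m / 10) = 14 / (169/10) = 0.8284 mrad

0.8284 mrad


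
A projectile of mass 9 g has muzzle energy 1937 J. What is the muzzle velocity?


v = sqrt(2*E/m) = sqrt(2*1937/0.009) = 656.1 m/s

656.1 m/s


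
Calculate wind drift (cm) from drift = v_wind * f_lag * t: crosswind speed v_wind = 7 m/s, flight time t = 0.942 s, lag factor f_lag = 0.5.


drift = v_wind * lag * t = 7 * 0.5 * 0.942 = 3.297 m ≈ 329.7 cm

329.7 cm


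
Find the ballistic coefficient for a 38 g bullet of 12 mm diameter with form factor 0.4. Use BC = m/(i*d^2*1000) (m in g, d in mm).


BC = m/(i*d^2*1000) = 38/(0.4 * 12^2 * 1000) = 0.0006597

0.0006597


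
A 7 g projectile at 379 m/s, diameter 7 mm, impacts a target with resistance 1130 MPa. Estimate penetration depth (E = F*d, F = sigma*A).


A = pi*(d/2)^2 = pi*(7/2)^2 = 38.4845 mm^2
E = 0.5*m*v^2 = 0.5*0.007*379^2 = 502.743 J
depth = E/(sigma*A) = 502.743 J / (1130 MPa * 38.4845 mm^2) = 502.743/(1130 * 38.4845) m = 0.0115606 m ≈ 11.56 mm

11.56 mm


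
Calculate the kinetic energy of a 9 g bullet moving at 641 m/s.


E = 0.5*m*v^2 = 0.5*0.009*641^2 = 1849 J

1849 J


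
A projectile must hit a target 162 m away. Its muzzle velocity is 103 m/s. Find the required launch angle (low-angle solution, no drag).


sin(2*theta) = R*g/v0^2 = 162*9.81/103^2 = 0.149799, theta = arcsin(0.149799)/2 = 4.308°

4.308 degrees


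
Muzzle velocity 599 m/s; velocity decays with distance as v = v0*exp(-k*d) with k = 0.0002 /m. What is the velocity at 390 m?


v = v0*exp(-k*d) = 599*exp(-0.0002*390) = 554.1 m/s

554.1 m/s


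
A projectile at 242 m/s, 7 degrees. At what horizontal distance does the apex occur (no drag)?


R = v0^2*sin(2*theta)/g = 242^2*sin(2*7°)/9.81 = 1444.23 m
apex_dist = R/2 = 1444.23/2 = 722.1 m

722.1 m


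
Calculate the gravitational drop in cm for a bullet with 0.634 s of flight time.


drop = 0.5*g*t^2 = 0.5*9.81*0.634^2 = 1.97159 m ≈ 197.2 cm

197.2 cm


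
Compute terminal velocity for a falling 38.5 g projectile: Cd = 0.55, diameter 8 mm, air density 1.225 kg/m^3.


A = pi*(d/2)^2 = pi*(8/2000)^2 = 5.02655e-05 m^2
vt = sqrt(2mg/(Cd*rho*A)) = sqrt(2*0.0385*9.81/(0.55 * 1.225 * 5.02655e-05)) = 149.3 m/s

149.3 m/s


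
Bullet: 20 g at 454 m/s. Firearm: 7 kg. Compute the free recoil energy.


v_r = m_p*v_p/m_gun = 0.02*454/7 = 1.29714 m/s, E_r = 0.5*m_gun*v_r^2 = 0.5*7*1.29714^2 = 5.889 J

5.889 J


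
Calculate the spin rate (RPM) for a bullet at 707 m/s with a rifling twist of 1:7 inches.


twist_m = 7*0.0254 = 0.1778 m
spin = v/twist = 707/0.1778 = 3976.378 rev/s
RPM = spin*60 = 3976.378*60 ≈ 238583 RPM

238583 RPM


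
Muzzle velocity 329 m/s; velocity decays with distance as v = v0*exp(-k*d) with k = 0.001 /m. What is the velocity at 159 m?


v = v0*exp(-k*d) = 329*exp(-0.001*159) = 280.6 m/s

280.6 m/s


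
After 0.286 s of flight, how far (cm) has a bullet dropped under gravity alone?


drop = 0.5*g*t^2 = 0.5*9.81*0.286^2 = 0.401209 m ≈ 40.12 cm

40.12 cm


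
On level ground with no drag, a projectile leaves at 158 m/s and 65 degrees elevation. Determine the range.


R = v0^2 * sin(2*theta) / g = 158^2 * sin(2*65°) / 9.81 = 1949 m

1949 m


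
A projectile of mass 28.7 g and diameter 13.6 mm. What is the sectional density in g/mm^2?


SD = m/d^2 = 28.7/13.6^2 = 0.1552 g/mm^2

0.1552 g/mm^2


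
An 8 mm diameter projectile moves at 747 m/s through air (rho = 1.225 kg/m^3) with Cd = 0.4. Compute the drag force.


A = pi*(d/2)^2 = pi*(8/2000)^2 = 5.02655e-05 m^2
Fd = 0.5*Cd*rho*A*v^2 = 0.5*0.4*1.225*5.02655e-05*747^2 = 6.872 N

6.872 N


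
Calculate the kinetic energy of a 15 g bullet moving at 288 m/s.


E = 0.5*m*v^2 = 0.5*0.015*288^2 = 622.1 J

622.1 J


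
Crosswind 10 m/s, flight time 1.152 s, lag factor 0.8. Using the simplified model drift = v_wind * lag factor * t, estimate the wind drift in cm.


drift = v_wind * lag * t = 10 * 0.8 * 1.152 = 9.216 m ≈ 921.6 cm

921.6 cm


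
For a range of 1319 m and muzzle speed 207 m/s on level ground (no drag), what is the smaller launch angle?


sin(2*theta) = R*g/v0^2 = 1319*9.81/207^2 = 0.301976, theta = arcsin(0.301976)/2 = 8.788°

8.788 degrees


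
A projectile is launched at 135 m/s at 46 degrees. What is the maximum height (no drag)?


H = (v0*sin(theta))^2 / (2g) = (135*sin(46°))^2 / (2*9.81) = 480.7 m

480.7 m


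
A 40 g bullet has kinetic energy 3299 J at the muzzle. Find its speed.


v = sqrt(2*E/m) = sqrt(2*3299/0.04) = 406.1 m/s

406.1 m/s


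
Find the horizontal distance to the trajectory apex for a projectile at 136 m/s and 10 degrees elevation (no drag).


R = v0^2*sin(2*theta)/g = 136^2*sin(2*10°)/9.81 = 644.853 m
apex_dist = R/2 = 644.853/2 = 322.4 m

322.4 m


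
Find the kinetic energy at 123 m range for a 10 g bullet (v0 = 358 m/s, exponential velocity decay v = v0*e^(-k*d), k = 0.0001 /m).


v = v0*exp(-k*d) = 358*exp(-0.0001*123) = 353.624 m/s
E = 0.5*m*v^2 = 0.5*0.01*353.624^2 = 625.2 J

625.2 J


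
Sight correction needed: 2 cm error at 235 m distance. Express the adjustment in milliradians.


1 mrad subtends 1 cm per 10 m of range, so adj = error_cm / (dist_m / 10) = 2 / (235/10) = 0.08511 mrad

0.08511 mrad


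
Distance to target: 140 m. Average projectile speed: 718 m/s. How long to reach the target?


t = d/v = 140/718 = 0.195 s

0.195 s


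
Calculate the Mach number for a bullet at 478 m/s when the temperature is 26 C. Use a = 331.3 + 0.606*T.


a = 331.3 + 0.606*(26) = 347.056 m/s
M = v/a = 478/347.056 = 1.377

1.377


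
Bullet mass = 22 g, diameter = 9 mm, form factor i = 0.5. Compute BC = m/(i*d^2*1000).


BC = m/(i*d^2*1000) = 22/(0.5 * 9^2 * 1000) = 0.0005432

0.0005432


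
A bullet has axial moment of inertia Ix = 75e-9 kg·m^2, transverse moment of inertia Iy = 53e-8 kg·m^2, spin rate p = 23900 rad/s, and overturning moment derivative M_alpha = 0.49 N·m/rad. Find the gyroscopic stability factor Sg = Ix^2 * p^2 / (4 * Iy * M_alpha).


Sg = Ix^2 * p^2 / (4 * Iy * M_alpha) = (75e-9)^2 * 23900^2 / (4 * 53e-8 * 0.49) = 3.093

3.093


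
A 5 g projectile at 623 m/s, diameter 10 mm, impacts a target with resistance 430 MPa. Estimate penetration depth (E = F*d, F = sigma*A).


A = pi*(d/2)^2 = pi*(10/2)^2 = 78.5398 mm^2
E = 0.5*m*v^2 = 0.5*0.005*623^2 = 970.322 J
depth = E/(sigma*A) = 970.322 J / (430 MPa * 78.5398 mm^2) = 970.322/(430 * 78.5398) m = 0.0287315 m ≈ 28.73 mm

28.73 mm


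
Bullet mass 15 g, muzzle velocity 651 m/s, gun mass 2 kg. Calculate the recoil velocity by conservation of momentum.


v_recoil = m_p * v_p / m_gun = 0.015 * 651 / 2 = 4.882 m/s

4.882 m/s


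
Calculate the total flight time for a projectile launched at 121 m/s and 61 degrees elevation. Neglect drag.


T = 2*v0*sin(theta)/g = 2*121*sin(61°)/9.81 = 21.58 s

21.58 s


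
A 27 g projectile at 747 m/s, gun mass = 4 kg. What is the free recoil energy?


v_r = m_p*v_p/m_gun = 0.027*747/4 = 5.04225 m/s, E_r = 0.5*m_gun*v_r^2 = 0.5*4*5.04225^2 = 50.85 J

50.85 J


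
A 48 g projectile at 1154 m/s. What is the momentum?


p = m*v = 0.048*1154 = 55.39 kg·m/s

55.39 kg·m/s


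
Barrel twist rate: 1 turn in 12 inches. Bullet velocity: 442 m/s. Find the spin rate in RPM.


twist_m = 12*0.0254 = 0.3048 m
spin = v/twist = 442/0.3048 = 1450.131 rev/s
RPM = spin*60 = 1450.131*60 ≈ 87008 RPM

87008 RPM


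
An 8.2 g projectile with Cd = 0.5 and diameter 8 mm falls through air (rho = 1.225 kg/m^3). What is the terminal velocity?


A = pi*(d/2)^2 = pi*(8/2000)^2 = 5.02655e-05 m^2
vt = sqrt(2mg/(Cd*rho*A)) = sqrt(2*0.0082*9.81/(0.5 * 1.225 * 5.02655e-05)) = 72.29 m/s

72.29 m/s


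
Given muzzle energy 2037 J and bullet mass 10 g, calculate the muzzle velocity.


v = sqrt(2*E/m) = sqrt(2*2037/0.01) = 638.3 m/s

638.3 m/s


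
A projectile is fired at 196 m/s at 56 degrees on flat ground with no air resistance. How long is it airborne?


T = 2*v0*sin(theta)/g = 2*196*sin(56°)/9.81 = 33.13 s

33.13 s


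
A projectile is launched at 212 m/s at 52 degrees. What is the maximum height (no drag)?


H = (v0*sin(theta))^2 / (2g) = (212*sin(52°))^2 / (2*9.81) = 1422 m

1422 m


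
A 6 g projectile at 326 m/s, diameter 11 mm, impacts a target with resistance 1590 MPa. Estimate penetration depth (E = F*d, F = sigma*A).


A = pi*(d/2)^2 = pi*(11/2)^2 = 95.0332 mm^2
E = 0.5*m*v^2 = 0.5*0.006*326^2 = 318.828 J
depth = E/(sigma*A) = 318.828 J / (1590 MPa * 95.0332 mm^2) = 318.828/(1590 * 95.0332) m = 0.00211001 m ≈ 2.11 mm

2.11 mm


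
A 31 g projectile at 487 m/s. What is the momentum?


p = m*v = 0.031*487 = 15.1 kg·m/s

15.1 kg·m/s


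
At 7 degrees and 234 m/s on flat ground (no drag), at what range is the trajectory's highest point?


R = v0^2*sin(2*theta)/g = 234^2*sin(2*7°)/9.81 = 1350.32 m
apex_dist = R/2 = 1350.32/2 = 675.2 m

675.2 m


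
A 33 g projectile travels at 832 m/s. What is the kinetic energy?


E = 0.5*m*v^2 = 0.5*0.033*832^2 = 11422 J

11422 J


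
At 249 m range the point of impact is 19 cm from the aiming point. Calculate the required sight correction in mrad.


1 mrad subtends 1 cm per 10 m of range, so adj = error_cm / (dist_m / 10) = 19 / (249/10) = 0.7631 mrad

0.7631 mrad


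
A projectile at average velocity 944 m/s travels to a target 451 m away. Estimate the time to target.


t = d/v = 451/944 = 0.4778 s

0.4778 s


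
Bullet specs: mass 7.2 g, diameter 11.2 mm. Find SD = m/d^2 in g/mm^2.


SD = m/d^2 = 7.2/11.2^2 = 0.0574 g/mm^2

0.0574 g/mm^2


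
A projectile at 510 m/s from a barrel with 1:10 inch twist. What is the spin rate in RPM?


twist_m = 10*0.0254 = 0.254 m
spin = v/twist = 510/0.254 = 2007.874 rev/s
RPM = spin*60 = 2007.874*60 ≈ 120472 RPM

120472 RPM


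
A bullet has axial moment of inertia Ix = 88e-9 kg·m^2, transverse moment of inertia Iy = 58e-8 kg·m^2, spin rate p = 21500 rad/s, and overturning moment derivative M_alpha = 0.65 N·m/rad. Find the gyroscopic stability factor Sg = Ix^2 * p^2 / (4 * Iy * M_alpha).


Sg = Ix^2 * p^2 / (4 * Iy * M_alpha) = (88e-9)^2 * 21500^2 / (4 * 58e-8 * 0.65) = 2.374

2.374


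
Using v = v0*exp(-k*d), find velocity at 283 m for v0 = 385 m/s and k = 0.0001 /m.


v = v0*exp(-k*d) = 385*exp(-0.0001*283) = 374.3 m/s

374.3 m/s


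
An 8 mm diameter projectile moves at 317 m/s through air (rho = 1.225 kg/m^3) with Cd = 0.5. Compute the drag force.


A = pi*(d/2)^2 = pi*(8/2000)^2 = 5.02655e-05 m^2
Fd = 0.5*Cd*rho*A*v^2 = 0.5*0.5*1.225*5.02655e-05*317^2 = 1.547 N

1.547 N


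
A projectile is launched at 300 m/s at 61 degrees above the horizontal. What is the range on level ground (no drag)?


R = v0^2 * sin(2*theta) / g = 300^2 * sin(2*61°) / 9.81 = 7780 m

7780 m


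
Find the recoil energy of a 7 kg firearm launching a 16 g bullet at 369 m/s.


v_r = m_p*v_p/m_gun = 0.016*369/7 = 0.843429 m/s, E_r = 0.5*m_gun*v_r^2 = 0.5*7*0.843429^2 = 2.49 J

2.49 J


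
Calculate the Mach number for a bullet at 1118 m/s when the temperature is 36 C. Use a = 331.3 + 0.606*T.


a = 331.3 + 0.606*(36) = 353.116 m/s
M = v/a = 1118/353.116 = 3.166

3.166


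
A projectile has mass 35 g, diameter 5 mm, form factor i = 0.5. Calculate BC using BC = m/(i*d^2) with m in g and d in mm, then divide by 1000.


BC = m/(i*d^2*1000) = 35/(0.5 * 5^2 * 1000) = 0.0028

0.0028


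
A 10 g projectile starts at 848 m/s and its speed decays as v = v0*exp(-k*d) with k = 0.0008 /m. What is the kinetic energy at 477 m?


v = v0*exp(-k*d) = 848*exp(-0.0008*477) = 578.987 m/s
E = 0.5*m*v^2 = 0.5*0.01*578.987^2 = 1676 J

1676 J


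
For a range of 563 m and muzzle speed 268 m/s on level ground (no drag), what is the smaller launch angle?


sin(2*theta) = R*g/v0^2 = 563*9.81/268^2 = 0.0768967, theta = arcsin(0.0768967)/2 = 2.205°

2.205 degrees


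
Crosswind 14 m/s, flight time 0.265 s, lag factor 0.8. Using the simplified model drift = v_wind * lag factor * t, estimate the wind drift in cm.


drift = v_wind * lag * t = 14 * 0.8 * 0.265 = 2.968 m ≈ 296.8 cm

296.8 cm


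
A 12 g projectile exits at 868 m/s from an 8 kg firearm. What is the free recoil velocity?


v_recoil = m_p * v_p / m_gun = 0.012 * 868 / 8 = 1.302 m/s

1.302 m/s


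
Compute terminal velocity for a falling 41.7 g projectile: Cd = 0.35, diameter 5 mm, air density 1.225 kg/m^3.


A = pi*(d/2)^2 = pi*(5/2000)^2 = 1.96350e-05 m^2
vt = sqrt(2mg/(Cd*rho*A)) = sqrt(2*0.0417*9.81/(0.35 * 1.225 * 1.96350e-05)) = 311.7 m/s

311.7 m/s


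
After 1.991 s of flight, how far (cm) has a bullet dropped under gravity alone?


drop = 0.5*g*t^2 = 0.5*9.81*1.991^2 = 19.4438 m ≈ 1944 cm

1944 cm


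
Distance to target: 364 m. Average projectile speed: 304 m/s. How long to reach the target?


t = d/v = 364/304 = 1.197 s

1.197 s


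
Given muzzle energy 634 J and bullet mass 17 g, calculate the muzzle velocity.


v = sqrt(2*E/m) = sqrt(2*634/0.017) = 273.1 m/s

273.1 m/s


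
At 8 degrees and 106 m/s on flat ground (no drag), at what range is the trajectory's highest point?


R = v0^2*sin(2*theta)/g = 106^2*sin(2*8°)/9.81 = 315.705 m
apex_dist = R/2 = 315.705/2 = 157.9 m

157.9 m


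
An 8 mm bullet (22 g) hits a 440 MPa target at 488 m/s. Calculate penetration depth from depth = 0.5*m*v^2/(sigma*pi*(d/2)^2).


A = pi*(d/2)^2 = pi*(8/2)^2 = 50.2655 mm^2
E = 0.5*m*v^2 = 0.5*0.022*488^2 = 2619.58 J
depth = E/(sigma*A) = 2619.58 J / (440 MPa * 50.2655 mm^2) = 2619.58/(440 * 50.2655) m = 0.118443 m ≈ 118.4 mm

118.4 mm


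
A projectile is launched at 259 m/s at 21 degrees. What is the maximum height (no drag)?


H = (v0*sin(theta))^2 / (2g) = (259*sin(21°))^2 / (2*9.81) = 439.1 m

439.1 m


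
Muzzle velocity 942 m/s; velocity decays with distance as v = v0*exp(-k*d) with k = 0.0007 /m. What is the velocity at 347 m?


v = v0*exp(-k*d) = 942*exp(-0.0007*347) = 738.9 m/s

738.9 m/s


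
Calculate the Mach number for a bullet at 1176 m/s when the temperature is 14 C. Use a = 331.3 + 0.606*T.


a = 331.3 + 0.606*(14) = 339.784 m/s
M = v/a = 1176/339.784 = 3.461

3.461


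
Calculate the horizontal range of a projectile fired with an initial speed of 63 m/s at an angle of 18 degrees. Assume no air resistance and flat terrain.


R = v0^2 * sin(2*theta) / g = 63^2 * sin(2*18°) / 9.81 = 237.8 m

237.8 m


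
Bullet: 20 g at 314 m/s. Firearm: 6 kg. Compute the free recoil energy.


v_r = m_p*v_p/m_gun = 0.02*314/6 = 1.04667 m/s, E_r = 0.5*m_gun*v_r^2 = 0.5*6*1.04667^2 = 3.287 J

3.287 J


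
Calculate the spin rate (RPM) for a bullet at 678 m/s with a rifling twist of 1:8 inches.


twist_m = 8*0.0254 = 0.2032 m
spin = v/twist = 678/0.2032 = 3336.614 rev/s
RPM = spin*60 = 3336.614*60 ≈ 200197 RPM

200197 RPM


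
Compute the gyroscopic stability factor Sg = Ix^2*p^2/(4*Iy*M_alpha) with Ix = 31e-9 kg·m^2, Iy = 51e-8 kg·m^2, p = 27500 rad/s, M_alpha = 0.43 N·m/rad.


Sg = Ix^2 * p^2 / (4 * Iy * M_alpha) = (31e-9)^2 * 27500^2 / (4 * 51e-8 * 0.43) = 0.8285

0.8285


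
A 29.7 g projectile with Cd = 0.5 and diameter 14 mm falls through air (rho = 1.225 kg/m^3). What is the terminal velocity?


A = pi*(d/2)^2 = pi*(14/2000)^2 = 1.53938e-04 m^2
vt = sqrt(2mg/(Cd*rho*A)) = sqrt(2*0.0297*9.81/(0.5 * 1.225 * 1.53938e-04)) = 78.61 m/s

78.61 m/s


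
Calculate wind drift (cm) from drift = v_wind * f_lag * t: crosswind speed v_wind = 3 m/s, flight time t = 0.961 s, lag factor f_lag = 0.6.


drift = v_wind * lag * t = 3 * 0.6 * 0.961 = 1.7298 m ≈ 173 cm

173 cm


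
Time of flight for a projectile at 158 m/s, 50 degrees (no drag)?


T = 2*v0*sin(theta)/g = 2*158*sin(50°)/9.81 = 24.68 s

24.68 s


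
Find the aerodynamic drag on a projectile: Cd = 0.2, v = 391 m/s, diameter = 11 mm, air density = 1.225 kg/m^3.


A = pi*(d/2)^2 = pi*(11/2000)^2 = 9.50332e-05 m^2
Fd = 0.5*Cd*rho*A*v^2 = 0.5*0.2*1.225*9.50332e-05*391^2 = 1.78 N

1.78 N


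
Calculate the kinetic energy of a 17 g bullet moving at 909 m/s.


E = 0.5*m*v^2 = 0.5*0.017*909^2 = 7023 J

7023 J


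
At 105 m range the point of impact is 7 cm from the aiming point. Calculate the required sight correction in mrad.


1 mrad subtends 1 cm per 10 m of range, so adj = error_cm / (dist_m / 10) = 7 / (105/10) = 0.6667 mrad

0.6667 mrad


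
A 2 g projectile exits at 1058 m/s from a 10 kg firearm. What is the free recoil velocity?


v_recoil = m_p * v_p / m_gun = 0.002 * 1058 / 10 = 0.2116 m/s

0.2116 m/s


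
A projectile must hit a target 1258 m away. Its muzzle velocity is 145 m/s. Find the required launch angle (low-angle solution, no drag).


sin(2*theta) = R*g/v0^2 = 1258*9.81/145^2 = 0.586967, theta = arcsin(0.586967)/2 = 17.97°

17.97 degrees
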